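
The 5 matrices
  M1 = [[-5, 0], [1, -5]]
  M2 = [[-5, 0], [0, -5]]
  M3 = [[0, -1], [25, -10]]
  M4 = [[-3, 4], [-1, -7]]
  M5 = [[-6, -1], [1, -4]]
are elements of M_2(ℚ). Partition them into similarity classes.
Characteristic polynomials: χ_{M1} = (x + 5)^2, χ_{M2} = (x + 5)^2, χ_{M3} = (x + 5)^2, χ_{M4} = (x + 5)^2, χ_{M5} = (x + 5)^2.

{M1, M3, M4, M5}: invariant factors (x + 5)^2.

{M2}: invariant factors x + 5, x + 5.

Matrices are similar if and only if their invariant-factor lists agree; the partition into similarity classes is {M1, M3, M4, M5}, {M2}.

2 classes: {M1, M3, M4, M5}, {M2}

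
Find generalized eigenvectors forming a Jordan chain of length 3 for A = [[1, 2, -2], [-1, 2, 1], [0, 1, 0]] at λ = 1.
We seek v_1 ∈ ker((A - I)^3) \ ker((A - I)^2), then set v_{i+1} = (A - I) v_i.

One such chain is v_1 = [[1, 0, 1]]^T, v_2 = [[-2, 0, -1]]^T, v_3 = [[2, 1, 1]]^T. Check: (A - I) v_3 = [[0, 0, 0]]^T = 0.

v_1 = [[1, 0, 1]]^T, v_2 = [[-2, 0, -1]]^T, v_3 = [[2, 1, 1]]^T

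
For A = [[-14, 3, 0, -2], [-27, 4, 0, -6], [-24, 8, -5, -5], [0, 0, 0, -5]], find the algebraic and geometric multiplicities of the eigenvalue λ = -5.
algebraic multiplicity 4, geometric multiplicity 2

The characteristic polynomial is (x + 5)^4, so the factor x + 5 appears with exponent 4: the algebraic multiplicity is 4.

rank(A + 5I) = 2, so the eigenspace has dimension 4 - 2 = 2: the geometric multiplicity is 2.

Since 2 < 4, A is not diagonalizable.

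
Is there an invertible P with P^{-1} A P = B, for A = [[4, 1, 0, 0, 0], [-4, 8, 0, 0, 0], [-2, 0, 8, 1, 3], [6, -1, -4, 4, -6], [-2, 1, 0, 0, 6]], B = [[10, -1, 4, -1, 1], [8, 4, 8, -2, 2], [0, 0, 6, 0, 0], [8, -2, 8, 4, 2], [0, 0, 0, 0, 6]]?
Both have characteristic polynomial (x - 6)^5 and minimal polynomial (x - 6)^2. But rank(A - 6I) = 2 for A while rank(B - 6I) = 1 for B, so the number of Jordan blocks at λ = 6 differs. A and B are not similar.

No.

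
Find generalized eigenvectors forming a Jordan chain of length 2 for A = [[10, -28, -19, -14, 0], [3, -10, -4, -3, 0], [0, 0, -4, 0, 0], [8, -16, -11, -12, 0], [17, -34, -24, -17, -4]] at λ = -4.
v_1 = [[0, -1, 1, 0, 0]]^T, v_2 = [[9, 2, 0, 5, 10]]^T

We seek v_1 ∈ ker((A + 4I)^2) \ ker(A + 4I), then set v_{i+1} = (A + 4I) v_i.

One such chain is v_1 = [[0, -1, 1, 0, 0]]^T, v_2 = [[9, 2, 0, 5, 10]]^T. Check: (A + 4I) v_2 = [[0, 0, 0, 0, 0]]^T = 0.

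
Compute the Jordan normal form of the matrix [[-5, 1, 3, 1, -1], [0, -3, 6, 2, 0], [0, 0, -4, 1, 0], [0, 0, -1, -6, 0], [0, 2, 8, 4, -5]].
The characteristic polynomial is det(xI - A) = (x + 3)(x + 5)^4, so the eigenvalues are -5 (algebraic multiplicity 4), -3 (algebraic multiplicity 1).

For λ = -5: rank(A + 5I) = 3, rank((A + 5I)^2) = 1. The eigenspace has dimension 5 - 3 = 2, so there are 2 Jordan blocks; the rank sequence gives block sizes [2, 2].

For λ = -3: algebraic multiplicity 1 gives one 1×1 block.

Assembling the blocks gives the Jordan form J above.

J = [[-5, 1, 0, 0, 0], [0, -5, 0, 0, 0], [0, 0, -5, 1, 0], [0, 0, 0, -5, 0], [0, 0, 0, 0, -3]]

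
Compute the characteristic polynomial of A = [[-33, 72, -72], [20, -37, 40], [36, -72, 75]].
xI - A = [[x + 33, -72, 72], [-20, x + 37, -40], [-36, 72, x - 75]].

Expanding det(xI - A) along the first row:
det(xI - A) = + (x + 33)·det([[x + 37, -40], [72, x - 75]]) - (-72)·det([[-20, -40], [-36, x - 75]]) + (72)·det([[-20, x + 37], [-36, 72]]).

Evaluating gives χ_A(x) = x^3 - 5x^2 + 3x + 9 = (x - 3)^2(x + 1).

χ_A(x) = (x - 3)^2(x + 1)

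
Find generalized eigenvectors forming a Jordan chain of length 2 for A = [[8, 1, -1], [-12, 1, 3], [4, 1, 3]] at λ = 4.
v_1 = [[0, 1, 0]]^T, v_2 = [[1, -3, 1]]^T

We seek v_1 ∈ ker((A - 4I)^2) \ ker(A - 4I), then set v_{i+1} = (A - 4I) v_i.

One such chain is v_1 = [[0, 1, 0]]^T, v_2 = [[1, -3, 1]]^T. Check: (A - 4I) v_2 = [[0, 0, 0]]^T = 0.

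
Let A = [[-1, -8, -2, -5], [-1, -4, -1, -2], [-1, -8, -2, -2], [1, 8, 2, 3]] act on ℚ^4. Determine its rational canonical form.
The invariant factors of A (the non-unit diagonal entries of the Smith normal form of xI - A over ℚ[x]) are x(x + 2)(x^2 + 2x - 4), each dividing the next. The characteristic polynomial is their product, x(x + 2)(x^2 + 2x - 4).

The rational canonical form is the block-diagonal matrix of companion matrices C(f_i):
R = [[0, 0, 0, 0], [1, 0, 0, 8], [0, 1, 0, 0], [0, 0, 1, -4]].

Note the characteristic polynomial does not split into linear factors over ℚ, so A has no Jordan form over ℚ; the rational canonical form exists over any field.

R = [[0, 0, 0, 0], [1, 0, 0, 8], [0, 1, 0, 0], [0, 0, 1, -4]]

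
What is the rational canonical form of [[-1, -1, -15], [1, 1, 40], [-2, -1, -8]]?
R = [[0, 0, 25], [1, 0, -10], [0, 1, -8]]

The invariant factors of A (the non-unit diagonal entries of the Smith normal form of xI - A over ℚ[x]) are (x + 5)(x^2 + 3x - 5), each dividing the next. The characteristic polynomial is their product, (x + 5)(x^2 + 3x - 5).

The rational canonical form is the block-diagonal matrix of companion matrices C(f_i):
R = [[0, 0, 25], [1, 0, -10], [0, 1, -8]].

Note the characteristic polynomial does not split into linear factors over ℚ, so A has no Jordan form over ℚ; the rational canonical form exists over any field.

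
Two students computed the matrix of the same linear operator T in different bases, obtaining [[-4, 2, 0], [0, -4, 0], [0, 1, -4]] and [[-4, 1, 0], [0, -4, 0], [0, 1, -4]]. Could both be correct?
Yes.

Two matrices over a field are similar if and only if they have the same invariant factors.

Both A and B have characteristic polynomial (x + 4)^3 and minimal polynomial (x + 4)^2. Computing further, both have invariant factors x + 4, (x + 4)^2. Hence A and B are similar.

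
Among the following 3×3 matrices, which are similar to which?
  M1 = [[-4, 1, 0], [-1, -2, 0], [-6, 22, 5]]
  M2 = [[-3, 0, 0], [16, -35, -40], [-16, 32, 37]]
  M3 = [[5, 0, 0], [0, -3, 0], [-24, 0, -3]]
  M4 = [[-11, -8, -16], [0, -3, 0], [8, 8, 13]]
2 classes: {M1}, {M2, M3, M4}

Characteristic polynomials: χ_{M1} = (x - 5)(x + 3)^2, χ_{M2} = (x - 5)(x + 3)^2, χ_{M3} = (x - 5)(x + 3)^2, χ_{M4} = (x - 5)(x + 3)^2.

{M1}: invariant factors (x - 5)(x + 3)^2.

{M2, M3, M4}: invariant factors x + 3, (x - 5)(x + 3).

Matrices are similar if and only if their invariant-factor lists agree; the partition into similarity classes is {M1}, {M2, M3, M4}.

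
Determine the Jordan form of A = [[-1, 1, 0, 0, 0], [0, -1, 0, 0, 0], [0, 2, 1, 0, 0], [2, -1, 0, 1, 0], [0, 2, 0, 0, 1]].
The characteristic polynomial is det(xI - A) = (x - 1)^3(x + 1)^2, so the eigenvalues are -1 (algebraic multiplicity 2), 1 (algebraic multiplicity 3).

For λ = -1: rank(A + I) = 4, rank((A + I)^2) = 3. The eigenspace has dimension 5 - 4 = 1, so there is 1 Jordan block; the rank sequence gives block sizes [2].

For λ = 1: rank(A - I) = 2. The eigenspace has dimension 5 - 2 = 3, so there are 3 Jordan blocks; the rank sequence gives block sizes [1, 1, 1].

Assembling the blocks gives the Jordan form J above.

J = [[-1, 1, 0, 0, 0], [0, -1, 0, 0, 0], [0, 0, 1, 0, 0], [0, 0, 0, 1, 0], [0, 0, 0, 0, 1]]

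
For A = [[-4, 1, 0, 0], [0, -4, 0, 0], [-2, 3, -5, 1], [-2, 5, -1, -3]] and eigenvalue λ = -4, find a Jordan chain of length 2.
v_1 = [[0, 1, 1, 2]]^T, v_2 = [[1, 0, 4, 6]]^T

We seek v_1 ∈ ker((A + 4I)^2) \ ker(A + 4I), then set v_{i+1} = (A + 4I) v_i.

One such chain is v_1 = [[0, 1, 1, 2]]^T, v_2 = [[1, 0, 4, 6]]^T. Check: (A + 4I) v_2 = [[0, 0, 0, 0]]^T = 0.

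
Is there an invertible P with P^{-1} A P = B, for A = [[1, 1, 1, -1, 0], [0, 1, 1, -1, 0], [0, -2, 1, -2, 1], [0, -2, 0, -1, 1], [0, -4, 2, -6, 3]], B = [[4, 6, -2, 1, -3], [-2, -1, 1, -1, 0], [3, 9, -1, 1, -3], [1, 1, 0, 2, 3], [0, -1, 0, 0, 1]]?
Yes.

Two matrices over a field are similar if and only if they have the same invariant factors.

Both A and B have characteristic polynomial (x - 1)^5 and minimal polynomial (x - 1)^3. Computing further, both have invariant factors (x - 1)^2, (x - 1)^3. Hence A and B are similar.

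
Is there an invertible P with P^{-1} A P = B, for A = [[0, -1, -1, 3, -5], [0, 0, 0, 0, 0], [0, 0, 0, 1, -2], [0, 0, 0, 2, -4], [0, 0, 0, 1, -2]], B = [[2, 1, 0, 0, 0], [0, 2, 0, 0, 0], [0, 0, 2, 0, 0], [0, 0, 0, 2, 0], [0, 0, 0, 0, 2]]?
trace(A) = 0 but trace(B) = 10. The trace is a similarity invariant, so A and B are not similar.

No.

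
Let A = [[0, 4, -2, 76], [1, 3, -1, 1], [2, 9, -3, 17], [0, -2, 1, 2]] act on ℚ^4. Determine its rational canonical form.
R = [[0, 0, 0, 80], [1, 0, 0, -16], [0, 1, 0, 15], [0, 0, 1, 2]]

The invariant factors of A (the non-unit diagonal entries of the Smith normal form of xI - A over ℚ[x]) are (x - 5)(x + 4)(x^2 - x + 4), each dividing the next. The characteristic polynomial is their product, (x - 5)(x + 4)(x^2 - x + 4).

The rational canonical form is the block-diagonal matrix of companion matrices C(f_i):
R = [[0, 0, 0, 80], [1, 0, 0, -16], [0, 1, 0, 15], [0, 0, 1, 2]].

Note the characteristic polynomial does not split into linear factors over ℚ, so A has no Jordan form over ℚ; the rational canonical form exists over any field.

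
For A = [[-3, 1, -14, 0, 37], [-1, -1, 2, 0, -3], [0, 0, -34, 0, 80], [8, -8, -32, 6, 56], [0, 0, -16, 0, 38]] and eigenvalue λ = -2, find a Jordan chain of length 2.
v_1 = [[0, 1, 0, 1, 0]]^T, v_2 = [[1, 1, 0, 0, 0]]^T

We seek v_1 ∈ ker((A + 2I)^2) \ ker(A + 2I), then set v_{i+1} = (A + 2I) v_i.

One such chain is v_1 = [[0, 1, 0, 1, 0]]^T, v_2 = [[1, 1, 0, 0, 0]]^T. Check: (A + 2I) v_2 = [[0, 0, 0, 0, 0]]^T = 0.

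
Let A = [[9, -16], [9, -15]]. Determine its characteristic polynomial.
χ_A(x) = (x + 3)^2

xI - A = [[x - 9, 16], [-9, x + 15]].

Expanding det(xI - A) along the first row:
det(xI - A) = + (x - 9)·det([[x + 15]]) - (16)·det([[-9]]).

Evaluating gives χ_A(x) = x^2 + 6x + 9 = (x + 3)^2.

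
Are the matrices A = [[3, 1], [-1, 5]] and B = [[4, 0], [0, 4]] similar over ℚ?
No.

Both have characteristic polynomial (x - 4)^2, but the minimal polynomial of A is (x - 4)^2 while the minimal polynomial of B is x - 4. The minimal polynomial is a similarity invariant, so A and B are not similar.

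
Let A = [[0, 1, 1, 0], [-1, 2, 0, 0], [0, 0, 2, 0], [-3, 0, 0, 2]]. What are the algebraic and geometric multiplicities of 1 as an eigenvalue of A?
algebraic multiplicity 2, geometric multiplicity 1

The characteristic polynomial is (x - 2)^2(x - 1)^2, so the factor x - 1 appears with exponent 2: the algebraic multiplicity is 2.

rank(A - I) = 3, so the eigenspace has dimension 4 - 3 = 1: the geometric multiplicity is 1.

Since 1 < 2, A is not diagonalizable.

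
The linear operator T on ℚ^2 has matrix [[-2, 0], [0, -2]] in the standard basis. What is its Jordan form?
The characteristic polynomial is det(xI - A) = (x + 2)^2, so the eigenvalues are -2 (algebraic multiplicity 2).

For λ = -2: rank(A + 2I) = 0. The eigenspace has dimension 2 - 0 = 2, so there are 2 Jordan blocks; the rank sequence gives block sizes [1, 1].

Assembling the blocks gives the Jordan form J above.

J = [[-2, 0], [0, -2]]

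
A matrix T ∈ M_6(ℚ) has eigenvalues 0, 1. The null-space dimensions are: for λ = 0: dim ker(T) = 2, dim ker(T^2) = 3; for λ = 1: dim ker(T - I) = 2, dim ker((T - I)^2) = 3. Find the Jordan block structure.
λ = 0: successive nullity increments [2, 1] count blocks of size ≥ k; block sizes are [2, 1].
λ = 1: successive nullity increments [2, 1] count blocks of size ≥ k; block sizes are [2, 1].

Jordan blocks: (0, 2), (0, 1), (1, 2), (1, 1)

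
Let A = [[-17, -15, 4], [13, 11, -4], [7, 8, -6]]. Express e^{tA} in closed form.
A has Jordan form J = [[-4, 1, 0], [0, -4, 1], [0, 0, -4]] with A = PJP^{-1}, so e^{tA} = P e^{tJ} P^{-1}.

For a Jordan block J_k(λ), e^{tJ_k(λ)} = e^{λt} · (I + tN + t^2 N^2/2! + ... + t^{k-1} N^{k-1}/(k-1)!) where N is the nilpotent superdiagonal part.

Assembling the blocks and conjugating back gives the entries of e^{tA} as shown above.

e^{tA} = [[(t^2 - 13*t + 1)*e^{-4*t}, t*(t - 15)*e^{-4*t}, 4*t*e^{-4*t}], [t*(13 - t)*e^{-4*t}, (-t^2 + 15*t + 1)*e^{-4*t}, -4*t*e^{-4*t}], [t*(14 - t)*e^{-4*t}/2, t*(16 - t)*e^{-4*t}/2, (1 - 2*t)*e^{-4*t}]]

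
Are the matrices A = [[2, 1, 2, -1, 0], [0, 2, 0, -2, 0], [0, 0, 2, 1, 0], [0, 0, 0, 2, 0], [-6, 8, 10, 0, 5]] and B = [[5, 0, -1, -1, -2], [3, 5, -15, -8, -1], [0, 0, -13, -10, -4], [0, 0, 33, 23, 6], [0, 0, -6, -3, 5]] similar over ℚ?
trace(A) = 13 but trace(B) = 25. The trace is a similarity invariant, so A and B are not similar.

No.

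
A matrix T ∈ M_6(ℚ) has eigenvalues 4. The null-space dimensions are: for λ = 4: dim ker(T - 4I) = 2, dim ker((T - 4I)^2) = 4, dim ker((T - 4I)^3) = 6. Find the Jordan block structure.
Jordan blocks: (4, 3), (4, 3)

λ = 4: successive nullity increments [2, 2, 2] count blocks of size ≥ k; block sizes are [3, 3].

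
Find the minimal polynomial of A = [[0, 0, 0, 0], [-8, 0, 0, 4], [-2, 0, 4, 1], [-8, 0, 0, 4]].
m_A(x) = x(x - 4)^2

The characteristic polynomial factors as x^2(x - 4)^2. The minimal polynomial is ∏(x - λ)^{k_λ} where k_λ is the size of the largest Jordan block at λ.

For λ = 0: rank(A) = 2, and the largest Jordan block has size 1 (the smallest k with rank(A^k) = rank(A^(k+1))).
For λ = 4: rank(A - 4I) = 3, and the largest Jordan block has size 2 (the smallest k with rank((A - 4I)^k) = rank((A - 4I)^(k+1))).

So m_A(x) = x(x - 4)^2.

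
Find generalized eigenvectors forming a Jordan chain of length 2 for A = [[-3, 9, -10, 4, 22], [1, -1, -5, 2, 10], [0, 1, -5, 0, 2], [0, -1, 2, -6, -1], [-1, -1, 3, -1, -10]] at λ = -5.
v_1 = [[-4, -2, 0, 0, 1]]^T, v_2 = [[-4, -2, 0, 1, 1]]^T

We seek v_1 ∈ ker((A + 5I)^2) \ ker(A + 5I), then set v_{i+1} = (A + 5I) v_i.

One such chain is v_1 = [[-4, -2, 0, 0, 1]]^T, v_2 = [[-4, -2, 0, 1, 1]]^T. Check: (A + 5I) v_2 = [[0, 0, 0, 0, 0]]^T = 0.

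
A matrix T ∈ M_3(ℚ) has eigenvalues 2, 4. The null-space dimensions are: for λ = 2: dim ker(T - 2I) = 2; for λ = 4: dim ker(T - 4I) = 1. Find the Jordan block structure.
Jordan blocks: (2, 1), (2, 1), (4, 1)

λ = 2: successive nullity increments [2] count blocks of size ≥ k; block sizes are [1, 1].
λ = 4: successive nullity increments [1] count blocks of size ≥ k; block sizes are [1].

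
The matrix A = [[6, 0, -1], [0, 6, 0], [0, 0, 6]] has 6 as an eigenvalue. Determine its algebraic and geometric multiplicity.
algebraic multiplicity 3, geometric multiplicity 2

The characteristic polynomial is (x - 6)^3, so the factor x - 6 appears with exponent 3: the algebraic multiplicity is 3.

rank(A - 6I) = 1, so the eigenspace has dimension 3 - 1 = 2: the geometric multiplicity is 2.

Since 2 < 3, A is not diagonalizable.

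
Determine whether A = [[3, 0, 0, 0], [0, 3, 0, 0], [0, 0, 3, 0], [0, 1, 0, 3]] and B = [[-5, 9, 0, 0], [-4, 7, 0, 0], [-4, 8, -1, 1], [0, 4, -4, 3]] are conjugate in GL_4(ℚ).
trace(A) = 12 but trace(B) = 4. The trace is a similarity invariant, so A and B are not similar.

No.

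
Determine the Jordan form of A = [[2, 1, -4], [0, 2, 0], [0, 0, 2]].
J = [[2, 1, 0], [0, 2, 0], [0, 0, 2]]

The characteristic polynomial is det(xI - A) = (x - 2)^3, so the eigenvalues are 2 (algebraic multiplicity 3).

For λ = 2: rank(A - 2I) = 1, rank((A - 2I)^2) = 0. The eigenspace has dimension 3 - 1 = 2, so there are 2 Jordan blocks; the rank sequence gives block sizes [2, 1].

Assembling the blocks gives the Jordan form J above.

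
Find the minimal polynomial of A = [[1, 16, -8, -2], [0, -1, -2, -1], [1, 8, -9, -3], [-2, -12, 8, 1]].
The characteristic polynomial factors as (x + 1)^2(x + 3)^2. The minimal polynomial is ∏(x - λ)^{k_λ} where k_λ is the size of the largest Jordan block at λ.

For λ = -3: rank(A + 3I) = 3, and the largest Jordan block has size 2 (the smallest k with rank((A + 3I)^k) = rank((A + 3I)^(k+1))).
For λ = -1: rank(A + I) = 3, and the largest Jordan block has size 2 (the smallest k with rank((A + I)^k) = rank((A + I)^(k+1))).

So m_A(x) = (x + 1)^2(x + 3)^2.

m_A(x) = (x + 1)^2(x + 3)^2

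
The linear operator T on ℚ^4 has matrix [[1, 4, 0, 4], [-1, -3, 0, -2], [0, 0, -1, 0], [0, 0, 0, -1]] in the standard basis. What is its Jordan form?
J = [[-1, 1, 0, 0], [0, -1, 0, 0], [0, 0, -1, 0], [0, 0, 0, -1]]

The characteristic polynomial is det(xI - A) = (x + 1)^4, so the eigenvalues are -1 (algebraic multiplicity 4).

For λ = -1: rank(A + I) = 1, rank((A + I)^2) = 0. The eigenspace has dimension 4 - 1 = 3, so there are 3 Jordan blocks; the rank sequence gives block sizes [2, 1, 1].

Assembling the blocks gives the Jordan form J above.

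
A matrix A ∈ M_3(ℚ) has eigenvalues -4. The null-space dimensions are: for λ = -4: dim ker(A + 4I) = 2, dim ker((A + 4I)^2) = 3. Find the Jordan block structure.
Jordan blocks: (-4, 2), (-4, 1)

λ = -4: successive nullity increments [2, 1] count blocks of size ≥ k; block sizes are [2, 1].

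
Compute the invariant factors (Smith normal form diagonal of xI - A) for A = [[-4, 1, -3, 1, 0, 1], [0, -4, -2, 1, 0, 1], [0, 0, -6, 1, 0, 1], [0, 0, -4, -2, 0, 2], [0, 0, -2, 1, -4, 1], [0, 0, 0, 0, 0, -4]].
x + 4, x + 4, (x + 4)^2, (x + 4)^2

The Jordan structure of A has elementary divisors (x + 4)^2, (x + 4)^2, (x + 4), (x + 4). Arranging the block sizes at each eigenvalue in decreasing order and taking row products gives the invariant factors.

Invariant factors (smallest first, each dividing the next): x + 4, x + 4, (x + 4)^2, (x + 4)^2.

Check: the last factor (x + 4)^2 is the minimal polynomial, and the product (x + 4)^6 is the characteristic polynomial.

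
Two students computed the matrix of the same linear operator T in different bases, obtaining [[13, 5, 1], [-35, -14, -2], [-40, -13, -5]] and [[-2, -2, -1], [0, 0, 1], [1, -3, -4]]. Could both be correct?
Two matrices over a field are similar if and only if they have the same invariant factors.

Both A and B have characteristic polynomial (x + 2)^3 and minimal polynomial (x + 2)^3. Computing further, both have invariant factors (x + 2)^3. Hence A and B are similar.

Yes.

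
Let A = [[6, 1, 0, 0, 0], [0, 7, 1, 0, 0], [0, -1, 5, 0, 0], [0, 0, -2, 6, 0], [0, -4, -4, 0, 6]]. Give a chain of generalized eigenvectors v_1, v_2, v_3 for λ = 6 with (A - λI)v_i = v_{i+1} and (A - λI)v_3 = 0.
We seek v_1 ∈ ker((A - 6I)^3) \ ker((A - 6I)^2), then set v_{i+1} = (A - 6I) v_i.

One such chain is v_1 = [[0, 0, 1, 2, 4]]^T, v_2 = [[0, 1, -1, -2, -4]]^T, v_3 = [[1, 0, 0, 2, 0]]^T. Check: (A - 6I) v_3 = [[0, 0, 0, 0, 0]]^T = 0.

v_1 = [[0, 0, 1, 2, 4]]^T, v_2 = [[0, 1, -1, -2, -4]]^T, v_3 = [[1, 0, 0, 2, 0]]^T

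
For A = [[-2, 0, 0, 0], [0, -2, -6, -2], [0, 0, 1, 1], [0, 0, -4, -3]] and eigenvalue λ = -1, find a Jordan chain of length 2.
We seek v_1 ∈ ker((A + I)^2) \ ker(A + I), then set v_{i+1} = (A + I) v_i.

One such chain is v_1 = [[0, 4, -2, 5]]^T, v_2 = [[0, -2, 1, -2]]^T. Check: (A + I) v_2 = [[0, 0, 0, 0]]^T = 0.

v_1 = [[0, 4, -2, 5]]^T, v_2 = [[0, -2, 1, -2]]^T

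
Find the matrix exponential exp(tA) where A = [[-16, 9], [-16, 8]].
A has Jordan form J = [[-4, 1], [0, -4]] with A = PJP^{-1}, so e^{tA} = P e^{tJ} P^{-1}.

For a Jordan block J_k(λ), e^{tJ_k(λ)} = e^{λt} · (I + tN + t^2 N^2/2! + ... + t^{k-1} N^{k-1}/(k-1)!) where N is the nilpotent superdiagonal part.

Assembling the blocks and conjugating back gives the entries of e^{tA} as shown above.

e^{tA} = [[(1 - 12*t)*e^{-4*t}, 9*t*e^{-4*t}], [-16*t*e^{-4*t}, (12*t + 1)*e^{-4*t}]]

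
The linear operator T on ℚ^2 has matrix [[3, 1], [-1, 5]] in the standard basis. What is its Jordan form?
The characteristic polynomial is det(xI - A) = (x - 4)^2, so the eigenvalues are 4 (algebraic multiplicity 2).

For λ = 4: rank(A - 4I) = 1, rank((A - 4I)^2) = 0. The eigenspace has dimension 2 - 1 = 1, so there is 1 Jordan block; the rank sequence gives block sizes [2].

Assembling the blocks gives the Jordan form J above.

J = [[4, 1], [0, 4]]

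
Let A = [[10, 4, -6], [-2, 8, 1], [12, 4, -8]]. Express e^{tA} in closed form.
A has Jordan form J = [[-2, 0, 0], [0, 6, 1], [0, 0, 6]] with A = PJP^{-1}, so e^{tA} = P e^{tJ} P^{-1}.

For a Jordan block J_k(λ), e^{tJ_k(λ)} = e^{λt} · (I + tN + t^2 N^2/2! + ... + t^{k-1} N^{k-1}/(k-1)!) where N is the nilpotent superdiagonal part.

Assembling the blocks and conjugating back gives the entries of e^{tA} as shown above.

e^{tA} = [[((2 - 4*t)*e^{8*t} - 1)*e^{-2*t}, 4*t*e^{6*t}, ((2*t - 1)*e^{8*t} + 1)*e^{-2*t}], [-2*t*e^{6*t}, (2*t + 1)*e^{6*t}, t*e^{6*t}], [2*((1 - 2*t)*e^{8*t} - 1)*e^{-2*t}, 4*t*e^{6*t}, ((2*t - 1)*e^{8*t} + 2)*e^{-2*t}]]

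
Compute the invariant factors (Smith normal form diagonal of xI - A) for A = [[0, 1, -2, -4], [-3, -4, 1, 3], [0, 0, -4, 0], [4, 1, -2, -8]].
x + 4, (x + 4)^3

The Jordan structure of A has elementary divisors (x + 4)^3, (x + 4). Arranging the block sizes at each eigenvalue in decreasing order and taking row products gives the invariant factors.

Invariant factors (smallest first, each dividing the next): x + 4, (x + 4)^3.

Check: the last factor (x + 4)^3 is the minimal polynomial, and the product (x + 4)^4 is the characteristic polynomial.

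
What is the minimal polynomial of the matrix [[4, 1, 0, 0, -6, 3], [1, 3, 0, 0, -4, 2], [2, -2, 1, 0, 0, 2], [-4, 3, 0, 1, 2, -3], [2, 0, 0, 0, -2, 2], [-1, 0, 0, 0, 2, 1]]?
The characteristic polynomial factors as (x - 2)^2(x - 1)^4. The minimal polynomial is ∏(x - λ)^{k_λ} where k_λ is the size of the largest Jordan block at λ.

For λ = 1: rank(A - I) = 3, and the largest Jordan block has size 2 (the smallest k with rank((A - I)^k) = rank((A - I)^(k+1))).
For λ = 2: rank(A - 2I) = 4, and the largest Jordan block has size 1 (the smallest k with rank((A - 2I)^k) = rank((A - 2I)^(k+1))).

So m_A(x) = (x - 2)(x - 1)^2.

m_A(x) = (x - 2)(x - 1)^2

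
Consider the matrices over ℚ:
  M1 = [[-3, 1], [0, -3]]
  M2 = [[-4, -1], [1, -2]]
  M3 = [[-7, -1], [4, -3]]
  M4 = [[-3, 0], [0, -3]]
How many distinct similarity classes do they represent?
Characteristic polynomials: χ_{M1} = (x + 3)^2, χ_{M2} = (x + 3)^2, χ_{M3} = (x + 5)^2, χ_{M4} = (x + 3)^2.

{M1, M2}: invariant factors (x + 3)^2.

{M3}: invariant factors (x + 5)^2.

{M4}: invariant factors x + 3, x + 3.

Matrices are similar if and only if their invariant-factor lists agree; the partition into similarity classes is {M1, M2}, {M3}, {M4}.

3 classes: {M1, M2}, {M3}, {M4}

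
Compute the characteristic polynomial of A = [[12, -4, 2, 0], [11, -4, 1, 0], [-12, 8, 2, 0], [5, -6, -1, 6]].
xI - A = [[x - 12, 4, -2, 0], [-11, x + 4, -1, 0], [12, -8, x - 2, 0], [-5, 6, 1, x - 6]].

Expanding det(xI - A) along the first row:
det(xI - A) = + (x - 12)·det([[x + 4, -1, 0], [-8, x - 2, 0], [6, 1, x - 6]]) - (4)·det([[-11, -1, 0], [12, x - 2, 0], [-5, 1, x - 6]]) + (-2)·det([[-11, x + 4, 0], [12, -8, 0], [-5, 6, x - 6]]) - (0)·det([[-11, x + 4, -1], [12, -8, x - 2], [-5, 6, 1]]).

Evaluating gives χ_A(x) = x^4 - 16x^3 + 88x^2 - 192x + 144 = (x - 6)^2(x - 2)^2.

χ_A(x) = (x - 6)^2(x - 2)^2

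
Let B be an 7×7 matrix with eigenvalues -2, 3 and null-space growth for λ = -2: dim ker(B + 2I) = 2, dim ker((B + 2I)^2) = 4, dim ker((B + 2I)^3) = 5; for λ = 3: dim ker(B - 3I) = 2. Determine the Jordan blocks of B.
Jordan blocks: (-2, 3), (-2, 2), (3, 1), (3, 1)

λ = -2: successive nullity increments [2, 2, 1] count blocks of size ≥ k; block sizes are [3, 2].
λ = 3: successive nullity increments [2] count blocks of size ≥ k; block sizes are [1, 1].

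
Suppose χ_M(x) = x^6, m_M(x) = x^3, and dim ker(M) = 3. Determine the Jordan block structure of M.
λ = 0: algebraic multiplicity 6 (exponent in χ_M), largest block size 3 (exponent in m_M), 3 blocks (geometric multiplicity). These force block sizes [3, 2, 1].

Jordan blocks: (0, 3), (0, 2), (0, 1)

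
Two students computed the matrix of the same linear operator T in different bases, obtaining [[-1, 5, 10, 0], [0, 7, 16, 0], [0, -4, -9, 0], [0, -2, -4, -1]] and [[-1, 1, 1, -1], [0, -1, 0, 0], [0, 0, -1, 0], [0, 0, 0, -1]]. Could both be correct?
Yes.

Two matrices over a field are similar if and only if they have the same invariant factors.

Both A and B have characteristic polynomial (x + 1)^4 and minimal polynomial (x + 1)^2. Computing further, both have invariant factors x + 1, x + 1, (x + 1)^2. Hence A and B are similar.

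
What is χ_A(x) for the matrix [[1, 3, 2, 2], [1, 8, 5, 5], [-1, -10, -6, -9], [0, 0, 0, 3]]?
χ_A(x) = (x - 3)(x - 1)^3

xI - A = [[x - 1, -3, -2, -2], [-1, x - 8, -5, -5], [1, 10, x + 6, 9], [0, 0, 0, x - 3]].

Expanding det(xI - A) along the first row:
det(xI - A) = + (x - 1)·det([[x - 8, -5, -5], [10, x + 6, 9], [0, 0, x - 3]]) - (-3)·det([[-1, -5, -5], [1, x + 6, 9], [0, 0, x - 3]]) + (-2)·det([[-1, x - 8, -5], [1, 10, 9], [0, 0, x - 3]]) - (-2)·det([[-1, x - 8, -5], [1, 10, x + 6], [0, 0, 0]]).

Evaluating gives χ_A(x) = x^4 - 6x^3 + 12x^2 - 10x + 3 = (x - 3)(x - 1)^3.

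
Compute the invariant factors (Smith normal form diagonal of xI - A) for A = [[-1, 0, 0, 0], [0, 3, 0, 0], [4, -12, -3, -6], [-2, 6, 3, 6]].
The Jordan structure of A has elementary divisors (x + 1), x, (x - 3), (x - 3). Arranging the block sizes at each eigenvalue in decreasing order and taking row products gives the invariant factors.

Invariant factors (smallest first, each dividing the next): x - 3, x(x - 3)(x + 1).

Check: the last factor x(x - 3)(x + 1) is the minimal polynomial, and the product x(x - 3)^2(x + 1) is the characteristic polynomial.

x - 3, x(x - 3)(x + 1)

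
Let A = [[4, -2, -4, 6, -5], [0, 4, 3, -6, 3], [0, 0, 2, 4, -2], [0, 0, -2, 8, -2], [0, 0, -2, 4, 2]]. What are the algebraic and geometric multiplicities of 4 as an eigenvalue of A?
algebraic multiplicity 5, geometric multiplicity 3

The characteristic polynomial is (x - 4)^5, so the factor x - 4 appears with exponent 5: the algebraic multiplicity is 5.

rank(A - 4I) = 2, so the eigenspace has dimension 5 - 2 = 3: the geometric multiplicity is 3.

Since 3 < 5, A is not diagonalizable.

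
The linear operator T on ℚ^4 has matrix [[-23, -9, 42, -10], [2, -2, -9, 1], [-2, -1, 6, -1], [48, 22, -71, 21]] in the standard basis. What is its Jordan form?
The characteristic polynomial is det(xI - A) = (x - 4)^2(x + 3)^2, so the eigenvalues are -3 (algebraic multiplicity 2), 4 (algebraic multiplicity 2).

For λ = -3: rank(A + 3I) = 3, rank((A + 3I)^2) = 2. The eigenspace has dimension 4 - 3 = 1, so there is 1 Jordan block; the rank sequence gives block sizes [2].

For λ = 4: rank(A - 4I) = 3, rank((A - 4I)^2) = 2. The eigenspace has dimension 4 - 3 = 1, so there is 1 Jordan block; the rank sequence gives block sizes [2].

Assembling the blocks gives the Jordan form J above.

J = [[-3, 1, 0, 0], [0, -3, 0, 0], [0, 0, 4, 1], [0, 0, 0, 4]]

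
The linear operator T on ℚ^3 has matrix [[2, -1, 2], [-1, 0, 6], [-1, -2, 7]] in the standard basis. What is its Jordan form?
J = [[3, 1, 0], [0, 3, 1], [0, 0, 3]]

The characteristic polynomial is det(xI - A) = (x - 3)^3, so the eigenvalues are 3 (algebraic multiplicity 3).

For λ = 3: rank(A - 3I) = 2, rank((A - 3I)^2) = 1, rank((A - 3I)^3) = 0. The eigenspace has dimension 3 - 2 = 1, so there is 1 Jordan block; the rank sequence gives block sizes [3].

Assembling the blocks gives the Jordan form J above.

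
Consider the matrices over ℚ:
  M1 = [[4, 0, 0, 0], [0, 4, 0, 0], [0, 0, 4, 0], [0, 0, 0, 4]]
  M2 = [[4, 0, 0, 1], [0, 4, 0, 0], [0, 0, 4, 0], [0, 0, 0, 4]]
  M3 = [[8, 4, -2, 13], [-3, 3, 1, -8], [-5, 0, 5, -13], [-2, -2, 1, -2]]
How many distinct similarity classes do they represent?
Characteristic polynomials: χ_{M1} = (x - 4)^4, χ_{M2} = (x - 4)^4, χ_{M3} = (x - 5)(x - 3)^3.

{M1}: invariant factors x - 4, x - 4, x - 4, x - 4.

{M2}: invariant factors x - 4, x - 4, (x - 4)^2.

{M3}: invariant factors (x - 5)(x - 3)^3.

Matrices are similar if and only if their invariant-factor lists agree; the partition into similarity classes is {M1}, {M2}, {M3}.

3 classes: {M1}, {M2}, {M3}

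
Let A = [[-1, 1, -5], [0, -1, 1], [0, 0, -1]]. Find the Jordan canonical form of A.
The characteristic polynomial is det(xI - A) = (x + 1)^3, so the eigenvalues are -1 (algebraic multiplicity 3).

For λ = -1: rank(A + I) = 2, rank((A + I)^2) = 1, rank((A + I)^3) = 0. The eigenspace has dimension 3 - 2 = 1, so there is 1 Jordan block; the rank sequence gives block sizes [3].

Assembling the blocks gives the Jordan form J above.

J = [[-1, 1, 0], [0, -1, 1], [0, 0, -1]]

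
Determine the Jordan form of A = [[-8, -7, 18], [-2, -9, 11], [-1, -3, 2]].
The characteristic polynomial is det(xI - A) = (x + 5)^3, so the eigenvalues are -5 (algebraic multiplicity 3).

For λ = -5: rank(A + 5I) = 2, rank((A + 5I)^2) = 1, rank((A + 5I)^3) = 0. The eigenspace has dimension 3 - 2 = 1, so there is 1 Jordan block; the rank sequence gives block sizes [3].

Assembling the blocks gives the Jordan form J above.

J = [[-5, 1, 0], [0, -5, 1], [0, 0, -5]]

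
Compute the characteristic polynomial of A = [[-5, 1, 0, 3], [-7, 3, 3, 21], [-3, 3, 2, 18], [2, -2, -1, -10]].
χ_A(x) = (x + 1)^2(x + 4)^2

xI - A = [[x + 5, -1, 0, -3], [7, x - 3, -3, -21], [3, -3, x - 2, -18], [-2, 2, 1, x + 10]].

Expanding det(xI - A) along the first row:
det(xI - A) = + (x + 5)·det([[x - 3, -3, -21], [-3, x - 2, -18], [2, 1, x + 10]]) - (-1)·det([[7, -3, -21], [3, x - 2, -18], [-2, 1, x + 10]]) + (0)·det([[7, x - 3, -21], [3, -3, -18], [-2, 2, x + 10]]) - (-3)·det([[7, x - 3, -3], [3, -3, x - 2], [-2, 2, 1]]).

Evaluating gives χ_A(x) = x^4 + 10x^3 + 33x^2 + 40x + 16 = (x + 1)^2(x + 4)^2.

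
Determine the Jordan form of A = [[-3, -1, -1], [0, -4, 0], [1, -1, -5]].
The characteristic polynomial is det(xI - A) = (x + 4)^3, so the eigenvalues are -4 (algebraic multiplicity 3).

For λ = -4: rank(A + 4I) = 1, rank((A + 4I)^2) = 0. The eigenspace has dimension 3 - 1 = 2, so there are 2 Jordan blocks; the rank sequence gives block sizes [2, 1].

Assembling the blocks gives the Jordan form J above.

J = [[-4, 1, 0], [0, -4, 0], [0, 0, -4]]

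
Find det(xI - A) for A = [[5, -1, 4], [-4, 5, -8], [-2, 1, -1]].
xI - A = [[x - 5, 1, -4], [4, x - 5, 8], [2, -1, x + 1]].

Expanding det(xI - A) along the first row:
det(xI - A) = + (x - 5)·det([[x - 5, 8], [-1, x + 1]]) - (1)·det([[4, 8], [2, x + 1]]) + (-4)·det([[4, x - 5], [2, -1]]).

Evaluating gives χ_A(x) = x^3 - 9x^2 + 27x - 27 = (x - 3)^3.

χ_A(x) = (x - 3)^3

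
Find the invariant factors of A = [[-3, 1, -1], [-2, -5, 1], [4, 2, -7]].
The Jordan structure of A has elementary divisors (x + 5)^3. Arranging the block sizes at each eigenvalue in decreasing order and taking row products gives the invariant factors.

Invariant factors (smallest first, each dividing the next): (x + 5)^3.

Check: the last factor (x + 5)^3 is the minimal polynomial, and the product (x + 5)^3 is the characteristic polynomial.

(x + 5)^3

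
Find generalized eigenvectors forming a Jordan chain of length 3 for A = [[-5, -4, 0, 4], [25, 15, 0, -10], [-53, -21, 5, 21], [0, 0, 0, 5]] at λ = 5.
We seek v_1 ∈ ker((A - 5I)^3) \ ker((A - 5I)^2), then set v_{i+1} = (A - 5I) v_i.

One such chain is v_1 = [[1, -2, 4, 0]]^T, v_2 = [[-2, 5, -11, 0]]^T, v_3 = [[0, 0, 1, 0]]^T. Check: (A - 5I) v_3 = [[0, 0, 0, 0]]^T = 0.

v_1 = [[1, -2, 4, 0]]^T, v_2 = [[-2, 5, -11, 0]]^T, v_3 = [[0, 0, 1, 0]]^T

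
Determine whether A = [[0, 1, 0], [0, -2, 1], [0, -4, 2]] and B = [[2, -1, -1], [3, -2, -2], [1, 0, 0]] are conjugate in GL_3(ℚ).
Two matrices over a field are similar if and only if they have the same invariant factors.

Both A and B have characteristic polynomial x^3 and minimal polynomial x^3. Computing further, both have invariant factors x^3. Hence A and B are similar.

Yes.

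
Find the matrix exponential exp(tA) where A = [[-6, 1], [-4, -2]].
e^{tA} = [[(1 - 2*t)*e^{-4*t}, t*e^{-4*t}], [-4*t*e^{-4*t}, (2*t + 1)*e^{-4*t}]]

A has Jordan form J = [[-4, 1], [0, -4]] with A = PJP^{-1}, so e^{tA} = P e^{tJ} P^{-1}.

For a Jordan block J_k(λ), e^{tJ_k(λ)} = e^{λt} · (I + tN + t^2 N^2/2! + ... + t^{k-1} N^{k-1}/(k-1)!) where N is the nilpotent superdiagonal part.

Assembling the blocks and conjugating back gives the entries of e^{tA} as shown above.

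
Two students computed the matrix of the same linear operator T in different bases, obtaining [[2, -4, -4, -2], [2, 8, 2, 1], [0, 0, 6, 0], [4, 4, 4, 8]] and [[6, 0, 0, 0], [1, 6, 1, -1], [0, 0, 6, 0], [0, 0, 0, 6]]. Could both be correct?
Yes.

Two matrices over a field are similar if and only if they have the same invariant factors.

Both A and B have characteristic polynomial (x - 6)^4 and minimal polynomial (x - 6)^2. Computing further, both have invariant factors x - 6, x - 6, (x - 6)^2. Hence A and B are similar.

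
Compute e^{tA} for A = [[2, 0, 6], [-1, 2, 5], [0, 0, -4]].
A has Jordan form J = [[-4, 0, 0], [0, 2, 1], [0, 0, 2]] with A = PJP^{-1}, so e^{tA} = P e^{tJ} P^{-1}.

For a Jordan block J_k(λ), e^{tJ_k(λ)} = e^{λt} · (I + tN + t^2 N^2/2! + ... + t^{k-1} N^{k-1}/(k-1)!) where N is the nilpotent superdiagonal part.

Assembling the blocks and conjugating back gives the entries of e^{tA} as shown above.

e^{tA} = [[e^{2*t}, 0, (e^{6*t} - 1)*e^{-4*t}], [-t*e^{2*t}, e^{2*t}, ((1 - t)*e^{6*t} - 1)*e^{-4*t}], [0, 0, e^{-4*t}]]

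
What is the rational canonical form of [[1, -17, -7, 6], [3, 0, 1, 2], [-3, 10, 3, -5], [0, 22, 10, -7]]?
R = [[0, 0, 0, 2], [1, 0, 0, 3], [0, 1, 0, -1], [0, 0, 1, -3]]

The invariant factors of A (the non-unit diagonal entries of the Smith normal form of xI - A over ℚ[x]) are (x - 1)(x + 1)^2(x + 2), each dividing the next. The characteristic polynomial is their product, (x - 1)(x + 1)^2(x + 2).

The rational canonical form is the block-diagonal matrix of companion matrices C(f_i):
R = [[0, 0, 0, 2], [1, 0, 0, 3], [0, 1, 0, -1], [0, 0, 1, -3]].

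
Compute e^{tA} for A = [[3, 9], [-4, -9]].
e^{tA} = [[(6*t + 1)*e^{-3*t}, 9*t*e^{-3*t}], [-4*t*e^{-3*t}, (1 - 6*t)*e^{-3*t}]]

A has Jordan form J = [[-3, 1], [0, -3]] with A = PJP^{-1}, so e^{tA} = P e^{tJ} P^{-1}.

For a Jordan block J_k(λ), e^{tJ_k(λ)} = e^{λt} · (I + tN + t^2 N^2/2! + ... + t^{k-1} N^{k-1}/(k-1)!) where N is the nilpotent superdiagonal part.

Assembling the blocks and conjugating back gives the entries of e^{tA} as shown above.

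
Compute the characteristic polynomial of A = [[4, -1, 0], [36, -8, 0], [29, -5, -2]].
xI - A = [[x - 4, 1, 0], [-36, x + 8, 0], [-29, 5, x + 2]].

Expanding det(xI - A) along the first row:
det(xI - A) = + (x - 4)·det([[x + 8, 0], [5, x + 2]]) - (1)·det([[-36, 0], [-29, x + 2]]) + (0)·det([[-36, x + 8], [-29, 5]]).

Evaluating gives χ_A(x) = x^3 + 6x^2 + 12x + 8 = (x + 2)^3.

χ_A(x) = (x + 2)^3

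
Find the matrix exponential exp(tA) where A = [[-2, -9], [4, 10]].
A has Jordan form J = [[4, 1], [0, 4]] with A = PJP^{-1}, so e^{tA} = P e^{tJ} P^{-1}.

For a Jordan block J_k(λ), e^{tJ_k(λ)} = e^{λt} · (I + tN + t^2 N^2/2! + ... + t^{k-1} N^{k-1}/(k-1)!) where N is the nilpotent superdiagonal part.

Assembling the blocks and conjugating back gives the entries of e^{tA} as shown above.

e^{tA} = [[(1 - 6*t)*e^{4*t}, -9*t*e^{4*t}], [4*t*e^{4*t}, (6*t + 1)*e^{4*t}]]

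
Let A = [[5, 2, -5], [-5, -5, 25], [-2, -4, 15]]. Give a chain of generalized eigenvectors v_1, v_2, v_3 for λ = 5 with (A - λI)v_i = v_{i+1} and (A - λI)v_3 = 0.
v_1 = [[0, 2, 1]]^T, v_2 = [[-1, 5, 2]]^T, v_3 = [[0, 5, 2]]^T

We seek v_1 ∈ ker((A - 5I)^3) \ ker((A - 5I)^2), then set v_{i+1} = (A - 5I) v_i.

One such chain is v_1 = [[0, 2, 1]]^T, v_2 = [[-1, 5, 2]]^T, v_3 = [[0, 5, 2]]^T. Check: (A - 5I) v_3 = [[0, 0, 0]]^T = 0.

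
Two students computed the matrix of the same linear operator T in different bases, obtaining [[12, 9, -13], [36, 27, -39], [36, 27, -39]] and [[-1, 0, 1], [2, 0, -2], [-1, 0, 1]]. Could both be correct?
Two matrices over a field are similar if and only if they have the same invariant factors.

Both A and B have characteristic polynomial x^3 and minimal polynomial x^2. Computing further, both have invariant factors x, x^2. Hence A and B are similar.

Yes.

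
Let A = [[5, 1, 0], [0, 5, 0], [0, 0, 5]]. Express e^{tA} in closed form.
A has Jordan form J = [[5, 1, 0], [0, 5, 0], [0, 0, 5]] with A = PJP^{-1}, so e^{tA} = P e^{tJ} P^{-1}.

For a Jordan block J_k(λ), e^{tJ_k(λ)} = e^{λt} · (I + tN + t^2 N^2/2! + ... + t^{k-1} N^{k-1}/(k-1)!) where N is the nilpotent superdiagonal part.

Assembling the blocks and conjugating back gives the entries of e^{tA} as shown above.

e^{tA} = [[e^{5*t}, t*e^{5*t}, 0], [0, e^{5*t}, 0], [0, 0, e^{5*t}]]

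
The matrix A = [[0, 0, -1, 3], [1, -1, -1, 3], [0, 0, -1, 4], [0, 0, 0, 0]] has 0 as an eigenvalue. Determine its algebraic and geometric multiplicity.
algebraic multiplicity 2, geometric multiplicity 1

The characteristic polynomial is x^2(x + 1)^2, so the factor x appears with exponent 2: the algebraic multiplicity is 2.

rank(A) = 3, so the eigenspace has dimension 4 - 3 = 1: the geometric multiplicity is 1.

Since 1 < 2, A is not diagonalizable.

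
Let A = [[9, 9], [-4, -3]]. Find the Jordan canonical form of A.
The characteristic polynomial is det(xI - A) = (x - 3)^2, so the eigenvalues are 3 (algebraic multiplicity 2).

For λ = 3: rank(A - 3I) = 1, rank((A - 3I)^2) = 0. The eigenspace has dimension 2 - 1 = 1, so there is 1 Jordan block; the rank sequence gives block sizes [2].

Assembling the blocks gives the Jordan form J above.

J = [[3, 1], [0, 3]]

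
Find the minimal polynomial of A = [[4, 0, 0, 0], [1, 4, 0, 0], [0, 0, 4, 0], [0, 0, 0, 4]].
The characteristic polynomial factors as (x - 4)^4. The minimal polynomial is ∏(x - λ)^{k_λ} where k_λ is the size of the largest Jordan block at λ.

For λ = 4: rank(A - 4I) = 1, and the largest Jordan block has size 2 (the smallest k with rank((A - 4I)^k) = rank((A - 4I)^(k+1))).

So m_A(x) = (x - 4)^2.

m_A(x) = (x - 4)^2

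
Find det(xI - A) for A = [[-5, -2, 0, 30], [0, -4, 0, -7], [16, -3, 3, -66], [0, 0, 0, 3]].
χ_A(x) = (x - 3)^2(x + 4)(x + 5)

xI - A = [[x + 5, 2, 0, -30], [0, x + 4, 0, 7], [-16, 3, x - 3, 66], [0, 0, 0, x - 3]].

Expanding det(xI - A) along the first row:
det(xI - A) = + (x + 5)·det([[x + 4, 0, 7], [3, x - 3, 66], [0, 0, x - 3]]) - (2)·det([[0, 0, 7], [-16, x - 3, 66], [0, 0, x - 3]]) + (0)·det([[0, x + 4, 7], [-16, 3, 66], [0, 0, x - 3]]) - (-30)·det([[0, x + 4, 0], [-16, 3, x - 3], [0, 0, 0]]).

Evaluating gives χ_A(x) = x^4 + 3x^3 - 25x^2 - 39x + 180 = (x - 3)^2(x + 4)(x + 5).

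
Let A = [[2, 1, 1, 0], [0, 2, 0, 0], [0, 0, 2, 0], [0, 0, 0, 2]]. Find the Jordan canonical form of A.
J = [[2, 1, 0, 0], [0, 2, 0, 0], [0, 0, 2, 0], [0, 0, 0, 2]]

The characteristic polynomial is det(xI - A) = (x - 2)^4, so the eigenvalues are 2 (algebraic multiplicity 4).

For λ = 2: rank(A - 2I) = 1, rank((A - 2I)^2) = 0. The eigenspace has dimension 4 - 1 = 3, so there are 3 Jordan blocks; the rank sequence gives block sizes [2, 1, 1].

Assembling the blocks gives the Jordan form J above.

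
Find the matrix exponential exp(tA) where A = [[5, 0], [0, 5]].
e^{tA} = [[e^{5*t}, 0], [0, e^{5*t}]]

A has Jordan form J = [[5, 0], [0, 5]] with A = PJP^{-1}, so e^{tA} = P e^{tJ} P^{-1}.

For a Jordan block J_k(λ), e^{tJ_k(λ)} = e^{λt} · (I + tN + t^2 N^2/2! + ... + t^{k-1} N^{k-1}/(k-1)!) where N is the nilpotent superdiagonal part.

Assembling the blocks and conjugating back gives the entries of e^{tA} as shown above.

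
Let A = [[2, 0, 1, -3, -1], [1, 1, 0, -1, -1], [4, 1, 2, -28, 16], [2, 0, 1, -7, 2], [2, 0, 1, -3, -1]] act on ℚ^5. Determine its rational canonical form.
R = [[0, 0, 0, 0, 0], [1, 0, 0, 0, -9], [0, 1, 0, 0, 6], [0, 0, 1, 0, 3], [0, 0, 0, 1, -3]]

The invariant factors of A (the non-unit diagonal entries of the Smith normal form of xI - A over ℚ[x]) are x(x + 3)(x^3 - 3x + 3), each dividing the next. The characteristic polynomial is their product, x(x + 3)(x^3 - 3x + 3).

The rational canonical form is the block-diagonal matrix of companion matrices C(f_i):
R = [[0, 0, 0, 0, 0], [1, 0, 0, 0, -9], [0, 1, 0, 0, 6], [0, 0, 1, 0, 3], [0, 0, 0, 1, -3]].

Note the characteristic polynomial does not split into linear factors over ℚ, so A has no Jordan form over ℚ; the rational canonical form exists over any field.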